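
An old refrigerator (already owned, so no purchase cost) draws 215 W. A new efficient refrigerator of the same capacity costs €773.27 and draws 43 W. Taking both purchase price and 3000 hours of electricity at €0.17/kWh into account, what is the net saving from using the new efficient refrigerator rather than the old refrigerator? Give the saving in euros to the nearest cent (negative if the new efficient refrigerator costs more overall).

old refrigerator: €0.00 + (215/1000) kW × 3000 h × €0.17 = €0.00 + €109.65 = €109.65
new efficient refrigerator: €773.27 + (43/1000) kW × 3000 h × €0.17 = €773.27 + €21.93 = €795.2
Saving = €109.65 − €795.2 = −€685.55

-€685.55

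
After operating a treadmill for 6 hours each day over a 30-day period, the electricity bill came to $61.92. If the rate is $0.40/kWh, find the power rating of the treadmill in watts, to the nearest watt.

Energy = $61.92 ÷ $0.40/kWh = 154.8 kWh
Runtime = 6 h/day × 30 days = 180 h
Power = 154.8 kWh ÷ 180 h = 0.86 kW = 860 W

860 W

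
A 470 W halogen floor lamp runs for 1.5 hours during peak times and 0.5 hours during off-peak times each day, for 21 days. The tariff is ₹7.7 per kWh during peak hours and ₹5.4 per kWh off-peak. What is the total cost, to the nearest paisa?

₹140.65

Peak energy = 0.47 kW × 1.5 h × 21 = 14.805 kWh
Off-peak energy = 0.47 kW × 0.5 h × 21 = 4.935 kWh
Cost = 14.805 × ₹7.7 + 4.935 × ₹5.4 = ₹113.9985 + ₹26.649 = ₹140.65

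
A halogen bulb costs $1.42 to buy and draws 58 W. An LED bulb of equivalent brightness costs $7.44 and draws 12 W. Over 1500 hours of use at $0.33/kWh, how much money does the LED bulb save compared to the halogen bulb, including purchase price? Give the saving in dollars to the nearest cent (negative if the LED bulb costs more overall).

$16.75

halogen bulb: $1.42 + (58/1000) kW × 1500 h × $0.33 = $1.42 + $28.71 = $30.13
LED bulb: $7.44 + (12/1000) kW × 1500 h × $0.33 = $7.44 + $5.94 = $13.38
Saving = $30.13 − $13.38 = $16.75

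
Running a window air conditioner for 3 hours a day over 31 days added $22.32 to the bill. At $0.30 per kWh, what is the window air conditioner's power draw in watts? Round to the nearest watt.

Energy = $22.32 ÷ $0.30/kWh = 74.4 kWh
Runtime = 3 h/day × 31 days = 93 h
Power = 74.4 kWh ÷ 93 h = 0.8 kW = 800 W

800 W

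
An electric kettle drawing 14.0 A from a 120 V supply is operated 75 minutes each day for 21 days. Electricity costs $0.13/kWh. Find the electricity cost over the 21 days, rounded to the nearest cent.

$5.73

Power = 14.0 A × 120 V = 1680 W = 1.68 kW
Runtime = 75 min × 21 = 1575 min = 26.25 h
Energy = 1.68 kW × 26.25 h = 44.1 kWh
Cost = 44.1 kWh × $0.13/kWh = $5.73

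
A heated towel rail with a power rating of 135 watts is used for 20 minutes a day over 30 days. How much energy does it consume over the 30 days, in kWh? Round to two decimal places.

Runtime = 20 min × 30 = 600 min = 10 h
Energy = 0.135 kW × 10 h = 1.35 kWh

1.35 kWh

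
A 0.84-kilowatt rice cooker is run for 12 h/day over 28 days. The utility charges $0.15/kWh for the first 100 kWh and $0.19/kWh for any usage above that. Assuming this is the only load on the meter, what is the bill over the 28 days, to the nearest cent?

$49.63

Runtime = 12 h/day × 28 days = 336 h
Energy = 0.84 kW × 336 h = 282.24 kWh
Tier 1 (0–100 kWh): 100 × $0.15 = $15
Above 100 kWh: 182.24 × $0.19 = $34.6256
Bill = $49.63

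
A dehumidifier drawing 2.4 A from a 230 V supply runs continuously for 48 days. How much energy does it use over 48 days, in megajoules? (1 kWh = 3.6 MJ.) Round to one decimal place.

Power = 2.4 A × 230 V = 552 W = 0.552 kW
Runtime = 24 h × 48 = 1152 h
Energy = 0.552 kW × 1152 h = 635.904 kWh
= 635.904 × 3.6 MJ = 2289.3 MJ

2289.3 MJ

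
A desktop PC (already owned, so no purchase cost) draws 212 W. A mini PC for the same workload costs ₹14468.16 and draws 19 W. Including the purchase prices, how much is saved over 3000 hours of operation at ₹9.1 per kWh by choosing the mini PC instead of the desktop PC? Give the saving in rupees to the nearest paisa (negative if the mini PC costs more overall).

desktop PC: ₹0.00 + (212/1000) kW × 3000 h × ₹9.1 = ₹0.00 + ₹5787.6 = ₹5787.6
mini PC: ₹14468.16 + (19/1000) kW × 3000 h × ₹9.1 = ₹14468.16 + ₹518.7 = ₹14986.86
Saving = ₹5787.6 − ₹14986.86 = −₹9199.26

-₹9199.26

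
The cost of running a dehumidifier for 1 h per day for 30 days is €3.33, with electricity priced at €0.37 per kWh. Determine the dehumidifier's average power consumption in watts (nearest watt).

300 W

Energy = €3.33 ÷ €0.37/kWh = 9 kWh
Runtime = 1 h/day × 30 days = 30 h
Power = 9 kWh ÷ 30 h = 0.3 kW = 300 W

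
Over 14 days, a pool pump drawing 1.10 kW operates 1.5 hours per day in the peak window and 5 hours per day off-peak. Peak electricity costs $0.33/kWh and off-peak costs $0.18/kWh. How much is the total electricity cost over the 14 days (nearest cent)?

$21.48

Peak energy = 1.1 kW × 1.5 h × 14 = 23.1 kWh
Off-peak energy = 1.1 kW × 5 h × 14 = 77 kWh
Cost = 23.1 × $0.33 + 77 × $0.18 = $7.623 + $13.86 = $21.48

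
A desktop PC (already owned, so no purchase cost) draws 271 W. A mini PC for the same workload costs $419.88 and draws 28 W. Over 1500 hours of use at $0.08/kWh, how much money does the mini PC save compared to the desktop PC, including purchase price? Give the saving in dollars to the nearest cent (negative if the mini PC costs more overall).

desktop PC: $0.00 + (271/1000) kW × 1500 h × $0.08 = $0.00 + $32.52 = $32.52
mini PC: $419.88 + (28/1000) kW × 1500 h × $0.08 = $419.88 + $3.36 = $423.24
Saving = $32.52 − $423.24 = −$390.72

-$390.72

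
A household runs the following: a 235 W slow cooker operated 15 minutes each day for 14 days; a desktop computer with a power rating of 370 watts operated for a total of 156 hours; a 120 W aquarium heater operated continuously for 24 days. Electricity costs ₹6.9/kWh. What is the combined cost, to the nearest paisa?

₹880.87

slow cooker: Runtime = 15 min × 14 = 210 min = 3.5 h
slow cooker: 0.235 kW × 3.5 h = 0.8225 kWh
desktop computer: 0.37 kW × 156 h = 57.72 kWh
aquarium heater: Runtime = 24 h × 24 = 576 h
aquarium heater: 0.12 kW × 576 h = 69.12 kWh
Total energy = 127.6625 kWh
Cost = 127.6625 × ₹6.9 = ₹880.87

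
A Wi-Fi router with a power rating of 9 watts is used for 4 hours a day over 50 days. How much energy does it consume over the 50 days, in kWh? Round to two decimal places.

1.80 kWh

Runtime = 4 h/day × 50 days = 200 h
Energy = 0.009 kW × 200 h = 1.8 kWh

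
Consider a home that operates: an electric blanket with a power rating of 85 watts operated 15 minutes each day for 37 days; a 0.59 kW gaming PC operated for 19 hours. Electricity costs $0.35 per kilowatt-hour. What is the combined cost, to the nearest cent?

electric blanket: Runtime = 15 min × 37 = 555 min = 9.25 h
electric blanket: 0.085 kW × 9.25 h = 0.78625 kWh
gaming PC: 0.59 kW × 19 h = 11.21 kWh
Total energy = 11.99625 kWh
Cost = 11.99625 × $0.35 = $4.20

$4.20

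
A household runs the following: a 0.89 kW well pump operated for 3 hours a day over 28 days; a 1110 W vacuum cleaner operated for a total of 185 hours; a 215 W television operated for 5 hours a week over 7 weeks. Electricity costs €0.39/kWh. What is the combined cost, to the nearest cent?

€112.18

well pump: Runtime = 3 h/day × 28 days = 84 h
well pump: 0.89 kW × 84 h = 74.76 kWh
vacuum cleaner: 1.11 kW × 185 h = 205.35 kWh
television: Runtime = 5 h/week × 7 weeks = 35 h
television: 0.215 kW × 35 h = 7.525 kWh
Total energy = 287.635 kWh
Cost = 287.635 × €0.39 = €112.18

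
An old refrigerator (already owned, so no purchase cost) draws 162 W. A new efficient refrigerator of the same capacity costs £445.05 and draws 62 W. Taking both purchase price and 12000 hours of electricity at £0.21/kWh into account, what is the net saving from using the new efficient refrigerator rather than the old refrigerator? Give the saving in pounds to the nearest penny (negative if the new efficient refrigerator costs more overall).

old refrigerator: £0.00 + (162/1000) kW × 12000 h × £0.21 = £0.00 + £408.24 = £408.24
new efficient refrigerator: £445.05 + (62/1000) kW × 12000 h × £0.21 = £445.05 + £156.24 = £601.29
Saving = £408.24 − £601.29 = −£193.05

-£193.05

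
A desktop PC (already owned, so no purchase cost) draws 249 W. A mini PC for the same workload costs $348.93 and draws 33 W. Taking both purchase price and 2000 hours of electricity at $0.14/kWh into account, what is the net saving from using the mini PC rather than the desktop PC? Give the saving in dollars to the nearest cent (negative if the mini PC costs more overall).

desktop PC: $0.00 + (249/1000) kW × 2000 h × $0.14 = $0.00 + $69.72 = $69.72
mini PC: $348.93 + (33/1000) kW × 2000 h × $0.14 = $348.93 + $9.24 = $358.17
Saving = $69.72 − $358.17 = −$288.45

-$288.45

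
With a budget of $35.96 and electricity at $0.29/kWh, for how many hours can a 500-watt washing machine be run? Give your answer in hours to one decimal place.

Energy available = $35.96 ÷ $0.29/kWh = 124 kWh
Hours = 124 kWh ÷ 0.5 kW = 248.0 h

248.0 h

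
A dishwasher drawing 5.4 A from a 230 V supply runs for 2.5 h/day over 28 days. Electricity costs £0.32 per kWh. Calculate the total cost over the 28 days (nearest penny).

Power = 5.4 A × 230 V = 1242 W = 1.242 kW
Runtime = 2.5 h/day × 28 days = 70 h
Energy = 1.242 kW × 70 h = 86.94 kWh
Cost = 86.94 kWh × £0.32/kWh = £27.82

£27.82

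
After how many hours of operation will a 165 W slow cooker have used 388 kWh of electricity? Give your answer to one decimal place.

Hours = 388 kWh ÷ 0.165 kW = 2351.5 h

2351.5 h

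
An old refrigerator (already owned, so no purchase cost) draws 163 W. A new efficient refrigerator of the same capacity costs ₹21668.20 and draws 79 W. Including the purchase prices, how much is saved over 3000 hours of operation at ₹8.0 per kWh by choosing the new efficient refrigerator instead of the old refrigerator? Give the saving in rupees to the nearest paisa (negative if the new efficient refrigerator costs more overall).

old refrigerator: ₹0.00 + (163/1000) kW × 3000 h × ₹8.0 = ₹0.00 + ₹3912 = ₹3912
new efficient refrigerator: ₹21668.20 + (79/1000) kW × 3000 h × ₹8.0 = ₹21668.20 + ₹1896 = ₹23564.2
Saving = ₹3912 − ₹23564.2 = −₹19652.2

-₹19652.20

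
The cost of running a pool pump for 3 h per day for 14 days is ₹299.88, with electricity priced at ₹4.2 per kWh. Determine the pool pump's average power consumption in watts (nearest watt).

1700 W

Energy = ₹299.88 ÷ ₹4.2/kWh = 71.4 kWh
Runtime = 3 h/day × 14 days = 42 h
Power = 71.4 kWh ÷ 42 h = 1.7 kW = 1700 W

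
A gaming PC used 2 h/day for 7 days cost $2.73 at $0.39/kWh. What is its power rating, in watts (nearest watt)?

Energy = $2.73 ÷ $0.39/kWh = 7 kWh
Runtime = 2 h/day × 7 days = 14 h
Power = 7 kWh ÷ 14 h = 0.5 kW = 500 W

500 W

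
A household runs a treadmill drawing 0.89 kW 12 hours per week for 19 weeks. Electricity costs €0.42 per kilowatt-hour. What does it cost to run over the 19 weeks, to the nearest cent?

€85.23

Runtime = 12 h/week × 19 weeks = 228 h
Energy = 0.89 kW × 228 h = 202.92 kWh
Cost = 202.92 kWh × €0.42/kWh = €85.23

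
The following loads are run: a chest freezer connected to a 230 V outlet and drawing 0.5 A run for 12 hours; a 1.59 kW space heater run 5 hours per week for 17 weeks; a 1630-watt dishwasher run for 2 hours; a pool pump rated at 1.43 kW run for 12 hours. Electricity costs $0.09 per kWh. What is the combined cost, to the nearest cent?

chest freezer: Power = 0.5 A × 230 V = 115 W = 0.115 kW
chest freezer: 0.115 kW × 12 h = 1.38 kWh
space heater: Runtime = 5 h/week × 17 weeks = 85 h
space heater: 1.59 kW × 85 h = 135.15 kWh
dishwasher: 1.63 kW × 2 h = 3.26 kWh
pool pump: 1.43 kW × 12 h = 17.16 kWh
Total energy = 156.95 kWh
Cost = 156.95 × $0.09 = $14.13

$14.13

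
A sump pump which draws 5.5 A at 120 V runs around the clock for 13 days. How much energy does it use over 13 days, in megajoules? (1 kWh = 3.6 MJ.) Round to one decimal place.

741.3 MJ

Power = 5.5 A × 120 V = 660 W = 0.66 kW
Runtime = 24 h × 13 = 312 h
Energy = 0.66 kW × 312 h = 205.92 kWh
= 205.92 × 3.6 MJ = 741.3 MJ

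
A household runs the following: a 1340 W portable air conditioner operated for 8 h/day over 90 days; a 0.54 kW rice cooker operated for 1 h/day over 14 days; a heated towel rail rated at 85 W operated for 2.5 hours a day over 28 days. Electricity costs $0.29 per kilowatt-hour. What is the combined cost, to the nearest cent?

$283.71

portable air conditioner: Runtime = 8 h/day × 90 days = 720 h
portable air conditioner: 1.34 kW × 720 h = 964.8 kWh
rice cooker: Runtime = 1 h/day × 14 days = 14 h
rice cooker: 0.54 kW × 14 h = 7.56 kWh
heated towel rail: Runtime = 2.5 h/day × 28 days = 70 h
heated towel rail: 0.085 kW × 70 h = 5.95 kWh
Total energy = 978.31 kWh
Cost = 978.31 × $0.29 = $283.71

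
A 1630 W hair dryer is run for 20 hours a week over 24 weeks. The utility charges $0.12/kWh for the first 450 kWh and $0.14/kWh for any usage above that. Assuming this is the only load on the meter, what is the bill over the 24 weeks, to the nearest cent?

$100.54

Runtime = 20 h/week × 24 weeks = 480 h
Energy = 1.63 kW × 480 h = 782.4 kWh
Tier 1 (0–450 kWh): 450 × $0.12 = $54
Above 450 kWh: 332.4 × $0.14 = $46.536
Bill = $100.54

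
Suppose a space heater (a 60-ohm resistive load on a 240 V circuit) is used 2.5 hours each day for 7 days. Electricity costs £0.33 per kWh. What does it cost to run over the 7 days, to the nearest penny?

£5.54

Power = V²/R = 240²/60 = 960 W = 0.96 kW
Runtime = 2.5 h/day × 7 days = 17.5 h
Energy = 0.96 kW × 17.5 h = 16.8 kWh
Cost = 16.8 kWh × £0.33/kWh = £5.54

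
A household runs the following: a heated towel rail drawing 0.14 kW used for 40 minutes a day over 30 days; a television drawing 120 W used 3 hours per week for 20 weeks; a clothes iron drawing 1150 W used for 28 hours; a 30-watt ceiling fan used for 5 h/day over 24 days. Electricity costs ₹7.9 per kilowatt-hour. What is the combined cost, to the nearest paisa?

₹361.82

heated towel rail: Runtime = 40 min × 30 = 1200 min = 20 h
heated towel rail: 0.14 kW × 20 h = 2.8 kWh
television: Runtime = 3 h/week × 20 weeks = 60 h
television: 0.12 kW × 60 h = 7.2 kWh
clothes iron: 1.15 kW × 28 h = 32.2 kWh
ceiling fan: Runtime = 5 h/day × 24 days = 120 h
ceiling fan: 0.03 kW × 120 h = 3.6 kWh
Total energy = 45.8 kWh
Cost = 45.8 × ₹7.9 = ₹361.82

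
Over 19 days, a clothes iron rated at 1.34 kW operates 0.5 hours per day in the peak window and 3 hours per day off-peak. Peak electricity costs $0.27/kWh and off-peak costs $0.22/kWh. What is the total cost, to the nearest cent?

$20.24

Peak energy = 1.34 kW × 0.5 h × 19 = 12.73 kWh
Off-peak energy = 1.34 kW × 3 h × 19 = 76.38 kWh
Cost = 12.73 × $0.27 + 76.38 × $0.22 = $3.4371 + $16.8036 = $20.24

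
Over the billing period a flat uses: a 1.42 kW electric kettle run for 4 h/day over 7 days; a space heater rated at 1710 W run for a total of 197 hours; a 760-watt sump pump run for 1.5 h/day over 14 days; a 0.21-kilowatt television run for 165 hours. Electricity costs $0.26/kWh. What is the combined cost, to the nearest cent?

electric kettle: Runtime = 4 h/day × 7 days = 28 h
electric kettle: 1.42 kW × 28 h = 39.76 kWh
space heater: 1.71 kW × 197 h = 336.87 kWh
sump pump: Runtime = 1.5 h/day × 14 days = 21 h
sump pump: 0.76 kW × 21 h = 15.96 kWh
television: 0.21 kW × 165 h = 34.65 kWh
Total energy = 427.24 kWh
Cost = 427.24 × $0.26 = $111.08

$111.08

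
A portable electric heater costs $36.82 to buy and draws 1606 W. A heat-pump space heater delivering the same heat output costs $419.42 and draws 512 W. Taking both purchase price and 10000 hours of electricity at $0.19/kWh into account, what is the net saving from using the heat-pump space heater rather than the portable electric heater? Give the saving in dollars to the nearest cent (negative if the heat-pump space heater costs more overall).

portable electric heater: $36.82 + (1606/1000) kW × 10000 h × $0.19 = $36.82 + $3051.4 = $3088.22
heat-pump space heater: $419.42 + (512/1000) kW × 10000 h × $0.19 = $419.42 + $972.8 = $1392.22
Saving = $3088.22 − $1392.22 = $1696

$1696.00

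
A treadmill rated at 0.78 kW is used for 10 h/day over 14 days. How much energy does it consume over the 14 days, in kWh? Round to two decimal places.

109.20 kWh

Runtime = 10 h/day × 14 days = 140 h
Energy = 0.78 kW × 140 h = 109.2 kWh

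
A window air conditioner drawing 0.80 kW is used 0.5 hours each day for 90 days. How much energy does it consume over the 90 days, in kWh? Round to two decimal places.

Runtime = 0.5 h/day × 90 days = 45 h
Energy = 0.8 kW × 45 h = 36 kWh

36.00 kWh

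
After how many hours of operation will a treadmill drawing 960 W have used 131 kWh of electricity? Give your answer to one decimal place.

136.5 h

Hours = 131 kWh ÷ 0.96 kW = 136.5 h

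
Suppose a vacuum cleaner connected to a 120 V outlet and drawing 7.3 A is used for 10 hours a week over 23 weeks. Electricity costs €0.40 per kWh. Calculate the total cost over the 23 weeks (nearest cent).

Power = 7.3 A × 120 V = 876 W = 0.876 kW
Runtime = 10 h/week × 23 weeks = 230 h
Energy = 0.876 kW × 230 h = 201.48 kWh
Cost = 201.48 kWh × €0.40/kWh = €80.59

€80.59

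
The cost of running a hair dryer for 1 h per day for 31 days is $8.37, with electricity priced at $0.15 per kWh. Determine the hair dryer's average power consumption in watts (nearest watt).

Energy = $8.37 ÷ $0.15/kWh = 55.8 kWh
Runtime = 1 h/day × 31 days = 31 h
Power = 55.8 kWh ÷ 31 h = 1.8 kW = 1800 W

1800 W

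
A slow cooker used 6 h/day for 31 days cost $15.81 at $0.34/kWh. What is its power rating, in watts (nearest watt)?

Energy = $15.81 ÷ $0.34/kWh = 46.5 kWh
Runtime = 6 h/day × 31 days = 186 h
Power = 46.5 kWh ÷ 186 h = 0.25 kW = 250 W

250 W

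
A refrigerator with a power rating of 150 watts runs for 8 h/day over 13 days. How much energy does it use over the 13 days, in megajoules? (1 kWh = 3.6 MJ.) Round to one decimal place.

Runtime = 8 h/day × 13 days = 104 h
Energy = 0.15 kW × 104 h = 15.6 kWh
= 15.6 × 3.6 MJ = 56.2 MJ

56.2 MJ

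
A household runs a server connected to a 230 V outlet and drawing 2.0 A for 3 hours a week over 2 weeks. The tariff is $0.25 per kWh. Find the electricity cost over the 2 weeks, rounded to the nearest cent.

$0.69

Power = 2.0 A × 230 V = 460 W = 0.46 kW
Runtime = 3 h/week × 2 weeks = 6 h
Energy = 0.46 kW × 6 h = 2.76 kWh
Cost = 2.76 kWh × $0.25/kWh = $0.69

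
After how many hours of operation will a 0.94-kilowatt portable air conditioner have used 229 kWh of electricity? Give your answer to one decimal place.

Hours = 229 kWh ÷ 0.94 kW = 243.6 h

243.6 h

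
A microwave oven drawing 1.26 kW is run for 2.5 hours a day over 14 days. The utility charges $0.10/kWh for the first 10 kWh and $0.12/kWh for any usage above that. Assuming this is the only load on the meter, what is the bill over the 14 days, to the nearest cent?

$5.09

Runtime = 2.5 h/day × 14 days = 35 h
Energy = 1.26 kW × 35 h = 44.1 kWh
Tier 1 (0–10 kWh): 10 × $0.10 = $1
Above 10 kWh: 34.1 × $0.12 = $4.092
Bill = $5.09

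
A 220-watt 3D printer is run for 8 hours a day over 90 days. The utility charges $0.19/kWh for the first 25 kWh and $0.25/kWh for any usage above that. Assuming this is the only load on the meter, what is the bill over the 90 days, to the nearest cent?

Runtime = 8 h/day × 90 days = 720 h
Energy = 0.22 kW × 720 h = 158.4 kWh
Tier 1 (0–25 kWh): 25 × $0.19 = $4.75
Above 25 kWh: 133.4 × $0.25 = $33.35
Bill = $38.10

$38.10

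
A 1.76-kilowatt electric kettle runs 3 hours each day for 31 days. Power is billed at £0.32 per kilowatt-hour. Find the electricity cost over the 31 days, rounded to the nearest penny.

£52.38

Runtime = 3 h/day × 31 days = 93 h
Energy = 1.76 kW × 93 h = 163.68 kWh
Cost = 163.68 kWh × £0.32/kWh = £52.38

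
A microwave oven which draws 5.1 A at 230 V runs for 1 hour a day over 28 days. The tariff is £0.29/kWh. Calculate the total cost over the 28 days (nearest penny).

£9.52

Power = 5.1 A × 230 V = 1173 W = 1.173 kW
Runtime = 1 h/day × 28 days = 28 h
Energy = 1.173 kW × 28 h = 32.844 kWh
Cost = 32.844 kWh × £0.29/kWh = £9.52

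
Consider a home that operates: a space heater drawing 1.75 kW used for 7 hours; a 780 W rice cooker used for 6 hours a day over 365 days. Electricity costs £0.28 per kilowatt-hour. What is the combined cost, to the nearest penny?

£481.73

space heater: 1.75 kW × 7 h = 12.25 kWh
rice cooker: Runtime = 6 h/day × 365 days = 2190 h
rice cooker: 0.78 kW × 2190 h = 1708.2 kWh
Total energy = 1720.45 kWh
Cost = 1720.45 × £0.28 = £481.73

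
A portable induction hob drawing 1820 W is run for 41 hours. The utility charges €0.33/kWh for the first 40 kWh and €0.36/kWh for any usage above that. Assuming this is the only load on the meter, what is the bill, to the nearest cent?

€25.66

Energy = 1.82 kW × 41 h = 74.62 kWh
Tier 1 (0–40 kWh): 40 × €0.33 = €13.2
Above 40 kWh: 34.62 × €0.36 = €12.4632
Bill = €25.66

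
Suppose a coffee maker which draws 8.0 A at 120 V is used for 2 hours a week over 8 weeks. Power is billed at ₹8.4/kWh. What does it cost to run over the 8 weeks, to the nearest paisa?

Power = 8.0 A × 120 V = 960 W = 0.96 kW
Runtime = 2 h/week × 8 weeks = 16 h
Energy = 0.96 kW × 16 h = 15.36 kWh
Cost = 15.36 kWh × ₹8.4/kWh = ₹129.02

₹129.02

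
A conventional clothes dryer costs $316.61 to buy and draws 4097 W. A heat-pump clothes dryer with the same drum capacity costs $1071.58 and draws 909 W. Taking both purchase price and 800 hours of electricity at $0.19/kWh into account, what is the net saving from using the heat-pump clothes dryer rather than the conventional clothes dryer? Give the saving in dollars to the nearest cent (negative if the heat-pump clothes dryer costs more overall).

-$270.39

conventional clothes dryer: $316.61 + (4097/1000) kW × 800 h × $0.19 = $316.61 + $622.744 = $939.354
heat-pump clothes dryer: $1071.58 + (909/1000) kW × 800 h × $0.19 = $1071.58 + $138.168 = $1209.748
Saving = $939.354 − $1209.748 = −$270.394 → -$270.39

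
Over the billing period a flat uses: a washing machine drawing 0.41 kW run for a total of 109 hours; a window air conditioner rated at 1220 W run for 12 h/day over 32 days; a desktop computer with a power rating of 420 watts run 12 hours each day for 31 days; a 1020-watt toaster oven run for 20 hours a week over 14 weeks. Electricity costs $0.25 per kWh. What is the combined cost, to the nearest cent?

washing machine: 0.41 kW × 109 h = 44.69 kWh
window air conditioner: Runtime = 12 h/day × 32 days = 384 h
window air conditioner: 1.22 kW × 384 h = 468.48 kWh
desktop computer: Runtime = 12 h/day × 31 days = 372 h
desktop computer: 0.42 kW × 372 h = 156.24 kWh
toaster oven: Runtime = 20 h/week × 14 weeks = 280 h
toaster oven: 1.02 kW × 280 h = 285.6 kWh
Total energy = 955.01 kWh
Cost = 955.01 × $0.25 = $238.75

$238.75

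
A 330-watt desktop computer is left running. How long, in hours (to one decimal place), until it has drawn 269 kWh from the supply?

815.2 h

Hours = 269 kWh ÷ 0.33 kW = 815.2 h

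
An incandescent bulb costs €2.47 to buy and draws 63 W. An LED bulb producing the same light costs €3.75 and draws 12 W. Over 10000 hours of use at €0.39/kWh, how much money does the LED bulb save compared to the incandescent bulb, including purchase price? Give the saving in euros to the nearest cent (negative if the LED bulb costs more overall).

incandescent bulb: €2.47 + (63/1000) kW × 10000 h × €0.39 = €2.47 + €245.7 = €248.17
LED bulb: €3.75 + (12/1000) kW × 10000 h × €0.39 = €3.75 + €46.8 = €50.55
Saving = €248.17 − €50.55 = €197.62

€197.62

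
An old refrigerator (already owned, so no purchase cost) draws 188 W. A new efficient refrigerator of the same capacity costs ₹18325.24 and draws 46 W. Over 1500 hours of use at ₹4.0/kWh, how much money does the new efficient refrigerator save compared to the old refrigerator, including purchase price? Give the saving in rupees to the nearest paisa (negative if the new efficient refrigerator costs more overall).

-₹17473.24

old refrigerator: ₹0.00 + (188/1000) kW × 1500 h × ₹4.0 = ₹0.00 + ₹1128 = ₹1128
new efficient refrigerator: ₹18325.24 + (46/1000) kW × 1500 h × ₹4.0 = ₹18325.24 + ₹276 = ₹18601.24
Saving = ₹1128 − ₹18601.24 = −₹17473.24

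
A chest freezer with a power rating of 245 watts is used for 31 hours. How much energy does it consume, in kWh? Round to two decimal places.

Energy = 0.245 kW × 31 h = 7.595 kWh ≈ 7.60 kWh

7.60 kWh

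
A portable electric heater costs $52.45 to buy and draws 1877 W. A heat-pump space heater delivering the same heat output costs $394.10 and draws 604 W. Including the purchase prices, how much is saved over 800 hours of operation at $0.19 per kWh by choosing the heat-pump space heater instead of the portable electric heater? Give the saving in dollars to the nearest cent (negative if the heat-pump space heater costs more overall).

portable electric heater: $52.45 + (1877/1000) kW × 800 h × $0.19 = $52.45 + $285.304 = $337.754
heat-pump space heater: $394.10 + (604/1000) kW × 800 h × $0.19 = $394.10 + $91.808 = $485.908
Saving = $337.754 − $485.908 = −$148.154 → -$148.15

-$148.15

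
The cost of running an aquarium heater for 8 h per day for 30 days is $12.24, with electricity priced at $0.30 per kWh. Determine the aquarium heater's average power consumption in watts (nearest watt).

170 W

Energy = $12.24 ÷ $0.30/kWh = 40.8 kWh
Runtime = 8 h/day × 30 days = 240 h
Power = 40.8 kWh ÷ 240 h = 0.17 kW = 170 W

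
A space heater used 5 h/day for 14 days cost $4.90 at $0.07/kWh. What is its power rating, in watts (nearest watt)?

1000 W

Energy = $4.90 ÷ $0.07/kWh = 70 kWh
Runtime = 5 h/day × 14 days = 70 h
Power = 70 kWh ÷ 70 h = 1 kW = 1000 W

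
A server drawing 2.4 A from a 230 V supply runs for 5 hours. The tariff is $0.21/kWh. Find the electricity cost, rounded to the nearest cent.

Power = 2.4 A × 230 V = 552 W = 0.552 kW
Energy = 0.552 kW × 5 h = 2.76 kWh
Cost = 2.76 kWh × $0.21/kWh = $0.58

$0.58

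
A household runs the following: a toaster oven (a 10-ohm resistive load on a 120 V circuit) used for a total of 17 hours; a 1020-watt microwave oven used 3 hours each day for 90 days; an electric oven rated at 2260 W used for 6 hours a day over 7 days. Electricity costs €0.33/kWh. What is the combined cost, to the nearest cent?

€130.28

toaster oven: Power = V²/R = 120²/10 = 1440 W = 1.44 kW
toaster oven: 1.44 kW × 17 h = 24.48 kWh
microwave oven: Runtime = 3 h/day × 90 days = 270 h
microwave oven: 1.02 kW × 270 h = 275.4 kWh
electric oven: Runtime = 6 h/day × 7 days = 42 h
electric oven: 2.26 kW × 42 h = 94.92 kWh
Total energy = 394.8 kWh
Cost = 394.8 × €0.33 = €130.28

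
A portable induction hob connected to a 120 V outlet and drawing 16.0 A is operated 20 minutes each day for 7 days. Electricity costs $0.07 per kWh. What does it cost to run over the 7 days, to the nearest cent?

Power = 16.0 A × 120 V = 1920 W = 1.92 kW
Runtime = 20 min × 7 = 140 min = 2.333333… h
Energy = 1.92 kW × 2.333333… h = 4.48 kWh
Cost = 4.48 kWh × $0.07/kWh = $0.31

$0.31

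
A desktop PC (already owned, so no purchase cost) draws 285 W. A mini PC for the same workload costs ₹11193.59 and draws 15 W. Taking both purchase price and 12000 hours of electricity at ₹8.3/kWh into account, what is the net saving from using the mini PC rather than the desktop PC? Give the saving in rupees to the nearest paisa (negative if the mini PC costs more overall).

desktop PC: ₹0.00 + (285/1000) kW × 12000 h × ₹8.3 = ₹0.00 + ₹28386 = ₹28386
mini PC: ₹11193.59 + (15/1000) kW × 12000 h × ₹8.3 = ₹11193.59 + ₹1494 = ₹12687.59
Saving = ₹28386 − ₹12687.59 = ₹15698.41

₹15698.41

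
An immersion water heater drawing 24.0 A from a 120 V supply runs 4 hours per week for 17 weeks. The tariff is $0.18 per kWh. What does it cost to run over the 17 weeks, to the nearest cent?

Power = 24.0 A × 120 V = 2880 W = 2.88 kW
Runtime = 4 h/week × 17 weeks = 68 h
Energy = 2.88 kW × 68 h = 195.84 kWh
Cost = 195.84 kWh × $0.18/kWh = $35.25

$35.25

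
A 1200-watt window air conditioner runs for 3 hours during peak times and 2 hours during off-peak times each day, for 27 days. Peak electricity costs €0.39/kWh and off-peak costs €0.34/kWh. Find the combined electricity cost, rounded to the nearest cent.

€59.94

Peak energy = 1.2 kW × 3 h × 27 = 97.2 kWh
Off-peak energy = 1.2 kW × 2 h × 27 = 64.8 kWh
Cost = 97.2 × €0.39 + 64.8 × €0.34 = €37.908 + €22.032 = €59.94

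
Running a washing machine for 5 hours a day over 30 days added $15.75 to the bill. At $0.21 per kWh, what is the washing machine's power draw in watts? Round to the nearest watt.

500 W

Energy = $15.75 ÷ $0.21/kWh = 75 kWh
Runtime = 5 h/day × 30 days = 150 h
Power = 75 kWh ÷ 150 h = 0.5 kW = 500 W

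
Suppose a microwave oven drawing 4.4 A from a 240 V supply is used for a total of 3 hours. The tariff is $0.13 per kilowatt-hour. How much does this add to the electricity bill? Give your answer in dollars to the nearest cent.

Power = 4.4 A × 240 V = 1056 W = 1.056 kW
Energy = 1.056 kW × 3 h = 3.168 kWh
Cost = 3.168 kWh × $0.13/kWh = $0.41

$0.41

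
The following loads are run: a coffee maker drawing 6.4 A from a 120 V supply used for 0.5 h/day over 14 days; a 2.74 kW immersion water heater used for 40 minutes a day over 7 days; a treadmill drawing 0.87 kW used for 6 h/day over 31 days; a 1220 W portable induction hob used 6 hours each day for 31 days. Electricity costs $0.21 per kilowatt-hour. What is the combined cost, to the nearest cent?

$85.45

coffee maker: Power = 6.4 A × 120 V = 768 W = 0.768 kW
coffee maker: Runtime = 0.5 h/day × 14 days = 7 h
coffee maker: 0.768 kW × 7 h = 5.376 kWh
immersion water heater: Runtime = 40 min × 7 = 280 min = 4.666666… h
immersion water heater: 2.74 kW × 4.666666… h = 12.786666… kWh
treadmill: Runtime = 6 h/day × 31 days = 186 h
treadmill: 0.87 kW × 186 h = 161.82 kWh
portable induction hob: Runtime = 6 h/day × 31 days = 186 h
portable induction hob: 1.22 kW × 186 h = 226.92 kWh
Total energy = 406.902666… kWh
Cost = 406.902666… × $0.21 = $85.45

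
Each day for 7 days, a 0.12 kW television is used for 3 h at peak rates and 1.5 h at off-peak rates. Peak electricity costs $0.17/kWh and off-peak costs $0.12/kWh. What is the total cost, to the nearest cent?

Peak energy = 0.12 kW × 3 h × 7 = 2.52 kWh
Off-peak energy = 0.12 kW × 1.5 h × 7 = 1.26 kWh
Cost = 2.52 × $0.17 + 1.26 × $0.12 = $0.4284 + $0.1512 = $0.58

$0.58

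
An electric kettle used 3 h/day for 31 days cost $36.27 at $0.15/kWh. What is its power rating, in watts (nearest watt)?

Energy = $36.27 ÷ $0.15/kWh = 241.8 kWh
Runtime = 3 h/day × 31 days = 93 h
Power = 241.8 kWh ÷ 93 h = 2.6 kW = 2600 W

2600 W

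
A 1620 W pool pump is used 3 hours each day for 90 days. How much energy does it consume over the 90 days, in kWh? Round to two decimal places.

437.40 kWh

Runtime = 3 h/day × 90 days = 270 h
Energy = 1.62 kW × 270 h = 437.4 kWh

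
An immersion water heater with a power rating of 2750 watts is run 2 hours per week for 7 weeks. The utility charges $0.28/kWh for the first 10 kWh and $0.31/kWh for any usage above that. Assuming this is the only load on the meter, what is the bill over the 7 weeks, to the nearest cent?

$11.64

Runtime = 2 h/week × 7 weeks = 14 h
Energy = 2.75 kW × 14 h = 38.5 kWh
Tier 1 (0–10 kWh): 10 × $0.28 = $2.8
Above 10 kWh: 28.5 × $0.31 = $8.835
Bill = $11.64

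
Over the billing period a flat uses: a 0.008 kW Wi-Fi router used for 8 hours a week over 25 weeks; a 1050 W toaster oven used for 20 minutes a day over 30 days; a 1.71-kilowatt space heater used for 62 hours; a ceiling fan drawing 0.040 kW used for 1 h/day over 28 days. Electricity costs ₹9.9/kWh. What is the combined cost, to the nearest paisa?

Wi-Fi router: Runtime = 8 h/week × 25 weeks = 200 h
Wi-Fi router: 0.008 kW × 200 h = 1.6 kWh
toaster oven: Runtime = 20 min × 30 = 600 min = 10 h
toaster oven: 1.05 kW × 10 h = 10.5 kWh
space heater: 1.71 kW × 62 h = 106.02 kWh
ceiling fan: Runtime = 1 h/day × 28 days = 28 h
ceiling fan: 0.04 kW × 28 h = 1.12 kWh
Total energy = 119.24 kWh
Cost = 119.24 × ₹9.9 = ₹1180.48

₹1180.48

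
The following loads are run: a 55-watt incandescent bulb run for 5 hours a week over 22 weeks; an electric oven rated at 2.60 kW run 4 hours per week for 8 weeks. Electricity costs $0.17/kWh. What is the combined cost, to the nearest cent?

incandescent bulb: Runtime = 5 h/week × 22 weeks = 110 h
incandescent bulb: 0.055 kW × 110 h = 6.05 kWh
electric oven: Runtime = 4 h/week × 8 weeks = 32 h
electric oven: 2.6 kW × 32 h = 83.2 kWh
Total energy = 89.25 kWh
Cost = 89.25 × $0.17 = $15.17

$15.17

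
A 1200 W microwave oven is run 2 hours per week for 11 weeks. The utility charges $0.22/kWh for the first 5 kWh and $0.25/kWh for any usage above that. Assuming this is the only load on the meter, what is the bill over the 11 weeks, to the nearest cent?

$6.45

Runtime = 2 h/week × 11 weeks = 22 h
Energy = 1.2 kW × 22 h = 26.4 kWh
Tier 1 (0–5 kWh): 5 × $0.22 = $1.1
Above 5 kWh: 21.4 × $0.25 = $5.35
Bill = $6.45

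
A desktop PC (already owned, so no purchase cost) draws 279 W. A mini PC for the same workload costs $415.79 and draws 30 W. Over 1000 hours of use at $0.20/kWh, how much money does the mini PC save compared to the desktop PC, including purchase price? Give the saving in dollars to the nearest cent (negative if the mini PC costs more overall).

desktop PC: $0.00 + (279/1000) kW × 1000 h × $0.20 = $0.00 + $55.8 = $55.8
mini PC: $415.79 + (30/1000) kW × 1000 h × $0.20 = $415.79 + $6 = $421.79
Saving = $55.8 − $421.79 = −$365.99

-$365.99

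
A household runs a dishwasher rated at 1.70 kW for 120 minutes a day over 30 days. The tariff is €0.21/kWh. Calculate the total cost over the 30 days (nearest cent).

Runtime = 120 min × 30 = 3600 min = 60 h
Energy = 1.7 kW × 60 h = 102 kWh
Cost = 102 kWh × €0.21/kWh = €21.42

€21.42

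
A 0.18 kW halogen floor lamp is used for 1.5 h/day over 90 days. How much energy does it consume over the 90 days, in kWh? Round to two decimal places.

24.30 kWh

Runtime = 1.5 h/day × 90 days = 135 h
Energy = 0.18 kW × 135 h = 24.3 kWh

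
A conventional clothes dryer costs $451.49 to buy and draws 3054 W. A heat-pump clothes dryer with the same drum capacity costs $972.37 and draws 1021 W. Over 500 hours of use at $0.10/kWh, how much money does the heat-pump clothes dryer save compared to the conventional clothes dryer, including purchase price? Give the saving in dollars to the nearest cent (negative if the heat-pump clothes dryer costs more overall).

-$419.23

conventional clothes dryer: $451.49 + (3054/1000) kW × 500 h × $0.10 = $451.49 + $152.7 = $604.19
heat-pump clothes dryer: $972.37 + (1021/1000) kW × 500 h × $0.10 = $972.37 + $51.05 = $1023.42
Saving = $604.19 − $1023.42 = −$419.23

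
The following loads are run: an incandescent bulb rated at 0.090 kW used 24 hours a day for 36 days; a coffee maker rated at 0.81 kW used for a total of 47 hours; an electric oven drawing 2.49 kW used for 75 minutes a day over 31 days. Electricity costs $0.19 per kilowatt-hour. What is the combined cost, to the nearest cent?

incandescent bulb: Runtime = 24 h × 36 = 864 h
incandescent bulb: 0.09 kW × 864 h = 77.76 kWh
coffee maker: 0.81 kW × 47 h = 38.07 kWh
electric oven: Runtime = 75 min × 31 = 2325 min = 38.75 h
electric oven: 2.49 kW × 38.75 h = 96.4875 kWh
Total energy = 212.3175 kWh
Cost = 212.3175 × $0.19 = $40.34

$40.34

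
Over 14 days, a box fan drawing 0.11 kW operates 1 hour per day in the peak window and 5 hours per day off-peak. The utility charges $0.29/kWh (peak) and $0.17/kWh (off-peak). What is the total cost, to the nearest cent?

$1.76

Peak energy = 0.11 kW × 1 h × 14 = 1.54 kWh
Off-peak energy = 0.11 kW × 5 h × 14 = 7.7 kWh
Cost = 1.54 × $0.29 + 7.7 × $0.17 = $0.4466 + $1.309 = $1.76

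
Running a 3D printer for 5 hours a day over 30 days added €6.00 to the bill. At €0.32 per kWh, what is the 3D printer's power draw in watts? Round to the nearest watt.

Energy = €6.00 ÷ €0.32/kWh = 18.75 kWh
Runtime = 5 h/day × 30 days = 150 h
Power = 18.75 kWh ÷ 150 h = 0.125 kW = 125 W

125 W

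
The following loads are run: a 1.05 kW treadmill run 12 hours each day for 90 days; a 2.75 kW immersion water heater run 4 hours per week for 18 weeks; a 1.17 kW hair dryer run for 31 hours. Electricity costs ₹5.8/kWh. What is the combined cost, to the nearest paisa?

treadmill: Runtime = 12 h/day × 90 days = 1080 h
treadmill: 1.05 kW × 1080 h = 1134 kWh
immersion water heater: Runtime = 4 h/week × 18 weeks = 72 h
immersion water heater: 2.75 kW × 72 h = 198 kWh
hair dryer: 1.17 kW × 31 h = 36.27 kWh
Total energy = 1368.27 kWh
Cost = 1368.27 × ₹5.8 = ₹7935.97

₹7935.97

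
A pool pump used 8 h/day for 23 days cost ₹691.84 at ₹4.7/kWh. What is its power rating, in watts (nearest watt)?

800 W

Energy = ₹691.84 ÷ ₹4.7/kWh = 147.2 kWh
Runtime = 8 h/day × 23 days = 184 h
Power = 147.2 kWh ÷ 184 h = 0.8 kW = 800 W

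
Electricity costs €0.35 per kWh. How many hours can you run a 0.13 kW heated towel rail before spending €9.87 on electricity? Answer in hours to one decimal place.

Energy available = €9.87 ÷ €0.35/kWh = 28.2 kWh
Hours = 28.2 kWh ÷ 0.13 kW = 216.9 h

216.9 h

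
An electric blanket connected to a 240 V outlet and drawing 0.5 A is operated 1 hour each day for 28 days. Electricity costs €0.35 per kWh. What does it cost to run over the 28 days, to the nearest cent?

Power = 0.5 A × 240 V = 120 W = 0.12 kW
Runtime = 1 h/day × 28 days = 28 h
Energy = 0.12 kW × 28 h = 3.36 kWh
Cost = 3.36 kWh × €0.35/kWh = €1.18

€1.18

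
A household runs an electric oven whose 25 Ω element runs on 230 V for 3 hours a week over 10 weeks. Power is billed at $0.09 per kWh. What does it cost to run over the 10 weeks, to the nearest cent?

Power = V²/R = 230²/25 = 2116 W = 2.116 kW
Runtime = 3 h/week × 10 weeks = 30 h
Energy = 2.116 kW × 30 h = 63.48 kWh
Cost = 63.48 kWh × $0.09/kWh = $5.71

$5.71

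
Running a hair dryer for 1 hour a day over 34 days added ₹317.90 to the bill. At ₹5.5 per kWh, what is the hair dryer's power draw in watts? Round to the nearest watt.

1700 W

Energy = ₹317.90 ÷ ₹5.5/kWh = 57.8 kWh
Runtime = 1 h/day × 34 days = 34 h
Power = 57.8 kWh ÷ 34 h = 1.7 kW = 1700 W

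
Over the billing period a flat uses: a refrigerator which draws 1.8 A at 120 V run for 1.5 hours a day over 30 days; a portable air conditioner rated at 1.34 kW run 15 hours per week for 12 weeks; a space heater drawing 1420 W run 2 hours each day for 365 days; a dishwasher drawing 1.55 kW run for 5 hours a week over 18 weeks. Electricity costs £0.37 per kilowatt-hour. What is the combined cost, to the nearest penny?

refrigerator: Power = 1.8 A × 120 V = 216 W = 0.216 kW
refrigerator: Runtime = 1.5 h/day × 30 days = 45 h
refrigerator: 0.216 kW × 45 h = 9.72 kWh
portable air conditioner: Runtime = 15 h/week × 12 weeks = 180 h
portable air conditioner: 1.34 kW × 180 h = 241.2 kWh
space heater: Runtime = 2 h/day × 365 days = 730 h
space heater: 1.42 kW × 730 h = 1036.6 kWh
dishwasher: Runtime = 5 h/week × 18 weeks = 90 h
dishwasher: 1.55 kW × 90 h = 139.5 kWh
Total energy = 1427.02 kWh
Cost = 1427.02 × £0.37 = £528.00

£528.00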